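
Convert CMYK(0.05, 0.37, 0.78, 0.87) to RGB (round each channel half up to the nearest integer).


R = 255 × (1-C) × (1-K) = 255 × 0.95 × 0.13 = 31.4925 → 31
G = 255 × (1-M) × (1-K) = 255 × 0.63 × 0.13 = 20.8845 → 21
B = 255 × (1-Y) × (1-K) = 255 × 0.22 × 0.13 = 7.293 → 7
= RGB(31, 21, 7)


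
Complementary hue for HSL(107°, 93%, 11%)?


Complement = opposite side of color wheel = hue + 180°
H' = (107 + 180) mod 360 = 287°
S and L unchanged.
= HSL(287°, 93%, 11%)


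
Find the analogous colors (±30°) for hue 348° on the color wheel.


Base hue: 348°
Left analog: (348 - 30) mod 360 = 318°
Right analog: (348 + 30) mod 360 = 18°
Analogous hues = 318° and 18°


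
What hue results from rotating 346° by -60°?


New hue = (H + rotation) mod 360
New hue = (346 -60) mod 360
= 286 mod 360
= 286°


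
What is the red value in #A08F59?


Color: #A08F59
R = A0 = 160
G = 8F = 143
B = 59 = 89
Red = 160


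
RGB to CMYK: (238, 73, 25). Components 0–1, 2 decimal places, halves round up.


R'=238/255≈0.9333, G'=73/255≈0.2863, B'=25/255≈0.0980
K = 1 - max(R',G',B') = 1 - 238/255 = 17/255 = 0.06666… → 0.07
(1-R'-K)/(1-K) simplifies to (max-R)/max with max = 238:
C = (238-238)/238 = 0/238 = 0 → 0.00
M = (238-73)/238 = 165/238 = 0.69327… → 0.69
Y = (238-25)/238 = 213/238 = 0.89495… → 0.89
= CMYK(0.00, 0.69, 0.89, 0.07)


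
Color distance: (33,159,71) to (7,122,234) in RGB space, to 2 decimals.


d = √[(R₁-R₂)² + (G₁-G₂)² + (B₁-B₂)²]
d = √[(33-7)² + (159-122)² + (71-234)²]
d = √[676 + 1369 + 26569]
d = √28614
d ≈ 169.16


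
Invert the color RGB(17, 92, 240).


Invert: (255-R, 255-G, 255-B)
R: 255-17 = 238
G: 255-92 = 163
B: 255-240 = 15
= RGB(238, 163, 15)


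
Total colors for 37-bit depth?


Colors = 2^bits = 2^37
= 137,438,953,472 colors


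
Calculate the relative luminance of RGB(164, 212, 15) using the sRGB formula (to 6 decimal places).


Linearize each channel (sRGB transfer function): c = v/255; c_lin = c/12.92 if c ≤ 0.04045, else ((c+0.055)/1.055)^2.4
  R: 164/255 ≈ 0.643137 > 0.04045 → ((0.643137+0.055)/1.055)^2.4 ≈ 0.371238
  G: 212/255 ≈ 0.831373 > 0.04045 → ((0.831373+0.055)/1.055)^2.4 ≈ 0.658375
  B: 15/255 ≈ 0.058824 > 0.04045 → ((0.058824+0.055)/1.055)^2.4 ≈ 0.004777
R_lin = 0.371238, G_lin = 0.658375, B_lin = 0.004777
L = 0.2126×R + 0.7152×G + 0.0722×B
L = 0.2126×0.371238 + 0.7152×0.658375 + 0.0722×0.004777
L ≈ 0.550140


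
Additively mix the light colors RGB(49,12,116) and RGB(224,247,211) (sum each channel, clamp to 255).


Additive: each channel = min(255, C₁+C₂)
R: 49+224 = 273 → 255
G: 12+247 = 259 → 255
B: 116+211 = 327 → 255
= RGB(255, 255, 255)


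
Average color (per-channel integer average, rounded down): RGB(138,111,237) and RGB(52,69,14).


Midpoint: each channel = ⌊(C₁+C₂)/2⌋
R: ⌊(138+52)/2⌋ = 95
G: ⌊(111+69)/2⌋ = 90
B: ⌊(237+14)/2⌋ = 125
= RGB(95, 90, 125)


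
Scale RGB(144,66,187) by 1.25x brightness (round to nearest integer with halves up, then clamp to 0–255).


Multiply each channel by 1.25, round half up, clamp to [0, 255]
R: 144×1.25 = 180
G: 66×1.25 = 82.5 → round → 83
B: 187×1.25 = 233.75 → round → 234
= RGB(180, 83, 234)


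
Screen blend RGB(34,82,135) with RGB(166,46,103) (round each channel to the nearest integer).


Screen: C = 255 - (255-A)×(255-B)/255, rounded to nearest integer
R: 255 - (255-34)×(255-166)/255 = 255 - 19669/255 ≈ 255 - 77.133 = 177.867 → 178
G: 255 - (255-82)×(255-46)/255 = 255 - 36157/255 ≈ 255 - 141.792 = 113.208 → 113
B: 255 - (255-135)×(255-103)/255 = 255 - 18240/255 ≈ 255 - 71.529 = 183.471 → 183
= RGB(178, 113, 183)


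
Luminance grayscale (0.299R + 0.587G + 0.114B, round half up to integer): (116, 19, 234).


Gray = 0.299×R + 0.587×G + 0.114×B
Gray = 0.299×116 + 0.587×19 + 0.114×234
Gray = 34.684 + 11.153 + 26.676
Gray = 72.513 → round half up → 73
Gray = 73


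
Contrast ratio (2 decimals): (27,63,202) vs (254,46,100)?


Linearize each sRGB channel c=v/255: c/12.92 if c ≤ 0.04045 else ((c+0.055)/1.055)^2.4
L = 0.2126×R_lin + 0.7152×G_lin + 0.0722×B_lin
Color 1 (27,63,202):
  R=27: 27/255≈0.1059 > 0.04045 → ((0.1059+0.055)/1.055)^2.4 ≈ 0.01096
  G=63: 63/255≈0.2471 > 0.04045 → ((0.2471+0.055)/1.055)^2.4 ≈ 0.04971
  B=202: 202/255≈0.7922 > 0.04045 → ((0.7922+0.055)/1.055)^2.4 ≈ 0.59062
  L1 = 0.2126×0.01096 + 0.7152×0.04971 + 0.0722×0.59062 ≈ 0.08052
Color 2 (254,46,100):
  R=254: 254/255≈0.9961 > 0.04045 → ((0.9961+0.055)/1.055)^2.4 ≈ 0.99110
  G=46: 46/255≈0.1804 > 0.04045 → ((0.1804+0.055)/1.055)^2.4 ≈ 0.02732
  B=100: 100/255≈0.3922 > 0.04045 → ((0.3922+0.055)/1.055)^2.4 ≈ 0.12744
  L2 = 0.2126×0.99110 + 0.7152×0.02732 + 0.0722×0.12744 ≈ 0.23945
Lighter = 0.23945, Darker = 0.08052
Ratio = (L_lighter + 0.05) / (L_darker + 0.05)
Ratio = (0.23945 + 0.05) / (0.08052 + 0.05) = 0.28945 / 0.13052 ≈ 2.2176
Ratio ≈ 2.22:1


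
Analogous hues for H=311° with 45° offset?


Base hue: 311°
Left analog: (311 - 45) mod 360 = 266°
Right analog: (311 + 45) mod 360 = 356°
Analogous hues = 266° and 356°


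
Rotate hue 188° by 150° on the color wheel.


New hue = (H + rotation) mod 360
New hue = (188 + 150) mod 360
= 338 mod 360
= 338°


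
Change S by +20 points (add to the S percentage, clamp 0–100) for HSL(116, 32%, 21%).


Original S = 32%
Adjustment = +20 percentage points
New S = 32 + (20) = 52
Clamp to [0, 100] → 52
= HSL(116°, 52%, 21%)


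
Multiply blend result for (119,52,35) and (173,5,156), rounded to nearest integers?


Multiply: C = A×B/255, rounded to nearest integer
R: 119×173/255 = 20587/255 ≈ 80.733 → 81
G: 52×5/255 = 260/255 ≈ 1.020 → 1
B: 35×156/255 = 5460/255 ≈ 21.412 → 21
= RGB(81, 1, 21)


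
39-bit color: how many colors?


Colors = 2^bits = 2^39
= 549,755,813,888 colors


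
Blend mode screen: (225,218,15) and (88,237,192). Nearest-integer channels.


Screen: C = 255 - (255-A)×(255-B)/255, rounded to nearest integer
R: 255 - (255-225)×(255-88)/255 = 255 - 5010/255 ≈ 255 - 19.647 = 235.353 → 235
G: 255 - (255-218)×(255-237)/255 = 255 - 666/255 ≈ 255 - 2.612 = 252.388 → 252
B: 255 - (255-15)×(255-192)/255 = 255 - 15120/255 ≈ 255 - 59.294 = 195.706 → 196
= RGB(235, 252, 196)


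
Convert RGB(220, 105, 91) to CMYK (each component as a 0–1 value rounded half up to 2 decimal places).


R'=220/255≈0.8627, G'=105/255≈0.4118, B'=91/255≈0.3569
K = 1 - max(R',G',B') = 1 - 220/255 = 35/255 = 0.13725… → 0.14
(1-R'-K)/(1-K) simplifies to (max-R)/max with max = 220:
C = (220-220)/220 = 0/220 = 0 → 0.00
M = (220-105)/220 = 115/220 = 0.52272… → 0.52
Y = (220-91)/220 = 129/220 = 0.58636… → 0.59
= CMYK(0.00, 0.52, 0.59, 0.14)


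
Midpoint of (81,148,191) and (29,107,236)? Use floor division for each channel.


Midpoint: each channel = ⌊(C₁+C₂)/2⌋
R: ⌊(81+29)/2⌋ = 55
G: ⌊(148+107)/2⌋ = 127
B: ⌊(191+236)/2⌋ = 213
= RGB(55, 127, 213)


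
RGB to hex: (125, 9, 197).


R = 125 → 7D (hex)
G = 9 → 09 (hex)
B = 197 → C5 (hex)
Hex = #7D09C5


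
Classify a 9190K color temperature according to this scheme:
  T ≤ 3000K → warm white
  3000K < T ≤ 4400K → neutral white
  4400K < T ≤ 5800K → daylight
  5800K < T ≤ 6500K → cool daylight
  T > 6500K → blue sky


Temperature: 9190K
9190K > 6500K → blue sky
Classification: blue sky


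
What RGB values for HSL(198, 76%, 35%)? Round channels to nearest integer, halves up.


H=198°, S=0.76, L=0.35
C = (1-|2L-1|)×S = (1-|-0.30|)×0.76 = 0.532
H' = H/60 = 198/60 ≈ 3.3000; X = C×(1-|H' mod 2 - 1|) = 0.3724
m = L - C/2 = 0.35 - 0.266 = 0.084
Sector ⌊H'⌋ = 3 → (R',G',B') = (0.0, 0.3724, 0.532)
RGB = ((R'+m)×255, (G'+m)×255, (B'+m)×255) = (21.42, 116.382, 157.08)
Round half up → RGB(21, 116, 157)


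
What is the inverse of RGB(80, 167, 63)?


Invert: (255-R, 255-G, 255-B)
R: 255-80 = 175
G: 255-167 = 88
B: 255-63 = 192
= RGB(175, 88, 192)


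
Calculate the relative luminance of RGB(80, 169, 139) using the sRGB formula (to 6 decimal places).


Linearize each channel (sRGB transfer function): c = v/255; c_lin = c/12.92 if c ≤ 0.04045, else ((c+0.055)/1.055)^2.4
  R: 80/255 ≈ 0.313725 > 0.04045 → ((0.313725+0.055)/1.055)^2.4 ≈ 0.080220
  G: 169/255 ≈ 0.662745 > 0.04045 → ((0.662745+0.055)/1.055)^2.4 ≈ 0.396755
  B: 139/255 ≈ 0.545098 > 0.04045 → ((0.545098+0.055)/1.055)^2.4 ≈ 0.258183
R_lin = 0.080220, G_lin = 0.396755, B_lin = 0.258183
L = 0.2126×R + 0.7152×G + 0.0722×B
L = 0.2126×0.080220 + 0.7152×0.396755 + 0.0722×0.258183
L ≈ 0.319455


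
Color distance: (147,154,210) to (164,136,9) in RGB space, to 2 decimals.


d = √[(R₁-R₂)² + (G₁-G₂)² + (B₁-B₂)²]
d = √[(147-164)² + (154-136)² + (210-9)²]
d = √[289 + 324 + 40401]
d = √41014
d ≈ 202.52


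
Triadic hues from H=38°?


Triadic: equally spaced at 120° intervals
H1 = 38°
H2 = (38 + 120) mod 360 = 158°
H3 = (38 + 240) mod 360 = 278°
Triadic = 38°, 158°, 278°


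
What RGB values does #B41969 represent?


B4 → 180 (R)
19 → 25 (G)
69 → 105 (B)
= RGB(180, 25, 105)


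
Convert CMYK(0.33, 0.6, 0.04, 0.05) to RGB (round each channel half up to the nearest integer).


R = 255 × (1-C) × (1-K) = 255 × 0.67 × 0.95 = 162.3075 → 162
G = 255 × (1-M) × (1-K) = 255 × 0.40 × 0.95 = 96.9 → 97
B = 255 × (1-Y) × (1-K) = 255 × 0.96 × 0.95 = 232.56 → 233
= RGB(162, 97, 233)


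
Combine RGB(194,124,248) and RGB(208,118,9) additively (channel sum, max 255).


Additive: each channel = min(255, C₁+C₂)
R: 194+208 = 402 → 255
G: 124+118 = 242 → 242
B: 248+9 = 257 → 255
= RGB(255, 242, 255)


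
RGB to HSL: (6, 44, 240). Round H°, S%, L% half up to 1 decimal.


Normalize: R'=6/255≈0.0235, G'=44/255≈0.1725, B'=240/255≈0.9412
Max=240/255, Min=6/255, Δ=Max-Min=234/255
L = (Max+Min)/2 = (240+6)/510 = 246/510 = 0.48235… → L = 48.2%
L ≤ 0.5 → S = Δ/(Max+Min) = 234/(240+6) = 234/246 = 0.95121… → S = 95.1%
(the 1/255 factors cancel in S and H, so raw channel differences can be used)
Max is B' → H = 60 × ((R-G)/Δ + 4) = 60 × ((6-44)/234 + 4)
  -38/234 + 4 = -0.1623… + 4 = 3.8376…
  H = 60 × 3.8376… = 230.256…° → H = 230.3°
= HSL(230.3°, 95.1%, 48.2%)


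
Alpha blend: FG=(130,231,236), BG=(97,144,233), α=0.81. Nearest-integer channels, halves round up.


C = α×F + (1-α)×B, with 1-α = 0.19
R: 0.81×130 + 0.19×97 = 105.30 + 18.43 = 123.73 → 124
G: 0.81×231 + 0.19×144 = 187.11 + 27.36 = 214.47 → 214
B: 0.81×236 + 0.19×233 = 191.16 + 44.27 = 235.43 → 235
= RGB(124, 214, 235)


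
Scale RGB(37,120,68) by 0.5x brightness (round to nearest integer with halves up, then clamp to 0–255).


Multiply each channel by 0.5, round half up, clamp to [0, 255]
R: 37×0.5 = 18.5 → round → 19
G: 120×0.5 = 60
B: 68×0.5 = 34
= RGB(19, 60, 34)


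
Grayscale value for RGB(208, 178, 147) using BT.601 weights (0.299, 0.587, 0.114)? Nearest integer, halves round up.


Gray = 0.299×R + 0.587×G + 0.114×B
Gray = 0.299×208 + 0.587×178 + 0.114×147
Gray = 62.192 + 104.486 + 16.758
Gray = 183.436 → round half up → 183
Gray = 183


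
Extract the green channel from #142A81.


Color: #142A81
R = 14 = 20
G = 2A = 42
B = 81 = 129
Green = 42


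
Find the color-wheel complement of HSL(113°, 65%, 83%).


Complement = opposite side of color wheel = hue + 180°
H' = (113 + 180) mod 360 = 293°
S and L unchanged.
= HSL(293°, 65%, 83%)


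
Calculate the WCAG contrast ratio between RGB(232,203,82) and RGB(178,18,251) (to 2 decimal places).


Linearize each sRGB channel c=v/255: c/12.92 if c ≤ 0.04045 else ((c+0.055)/1.055)^2.4
L = 0.2126×R_lin + 0.7152×G_lin + 0.0722×B_lin
Color 1 (232,203,82):
  R=232: 232/255≈0.9098 > 0.04045 → ((0.9098+0.055)/1.055)^2.4 ≈ 0.80695
  G=203: 203/255≈0.7961 > 0.04045 → ((0.7961+0.055)/1.055)^2.4 ≈ 0.59720
  B=82: 82/255≈0.3216 > 0.04045 → ((0.3216+0.055)/1.055)^2.4 ≈ 0.08438
  L1 = 0.2126×0.80695 + 0.7152×0.59720 + 0.0722×0.08438 ≈ 0.60477
Color 2 (178,18,251):
  R=178: 178/255≈0.6980 > 0.04045 → ((0.6980+0.055)/1.055)^2.4 ≈ 0.44520
  G=18: 18/255≈0.0706 > 0.04045 → ((0.0706+0.055)/1.055)^2.4 ≈ 0.00605
  B=251: 251/255≈0.9843 > 0.04045 → ((0.9843+0.055)/1.055)^2.4 ≈ 0.96469
  L2 = 0.2126×0.44520 + 0.7152×0.00605 + 0.0722×0.96469 ≈ 0.16863
Lighter = 0.60477, Darker = 0.16863
Ratio = (L_lighter + 0.05) / (L_darker + 0.05)
Ratio = (0.60477 + 0.05) / (0.16863 + 0.05) = 0.65477 / 0.21863 ≈ 2.9949
Ratio ≈ 2.99:1


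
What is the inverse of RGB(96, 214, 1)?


Invert: (255-R, 255-G, 255-B)
R: 255-96 = 159
G: 255-214 = 41
B: 255-1 = 254
= RGB(159, 41, 254)


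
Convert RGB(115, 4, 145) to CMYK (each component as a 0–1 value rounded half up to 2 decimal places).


R'=115/255≈0.4510, G'=4/255≈0.0157, B'=145/255≈0.5686
K = 1 - max(R',G',B') = 1 - 145/255 = 110/255 = 0.43137… → 0.43
(1-R'-K)/(1-K) simplifies to (max-R)/max with max = 145:
C = (145-115)/145 = 30/145 = 0.20689… → 0.21
M = (145-4)/145 = 141/145 = 0.97241… → 0.97
Y = (145-145)/145 = 0/145 = 0 → 0.00
= CMYK(0.21, 0.97, 0.00, 0.43)


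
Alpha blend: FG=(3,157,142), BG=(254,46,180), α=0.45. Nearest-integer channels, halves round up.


C = α×F + (1-α)×B, with 1-α = 0.55
R: 0.45×3 + 0.55×254 = 1.35 + 139.70 = 141.05 → 141
G: 0.45×157 + 0.55×46 = 70.65 + 25.30 = 95.95 → 96
B: 0.45×142 + 0.55×180 = 63.90 + 99.00 = 162.90 → 163
= RGB(141, 96, 163)


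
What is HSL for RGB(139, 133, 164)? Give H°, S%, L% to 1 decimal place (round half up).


Normalize: R'=139/255≈0.5451, G'=133/255≈0.5216, B'=164/255≈0.6431
Max=164/255, Min=133/255, Δ=Max-Min=31/255
L = (Max+Min)/2 = (164+133)/510 = 297/510 = 0.58235… → L = 58.2%
L > 0.5 → S = Δ/(2-Max-Min) = 31/(510-164-133) = 31/213 = 0.14553… → S = 14.6%
(the 1/255 factors cancel in S and H, so raw channel differences can be used)
Max is B' → H = 60 × ((R-G)/Δ + 4) = 60 × ((139-133)/31 + 4)
  6/31 + 4 = 0.1935… + 4 = 4.1935…
  H = 60 × 4.1935… = 251.612…° → H = 251.6°
= HSL(251.6°, 14.6%, 58.2%)


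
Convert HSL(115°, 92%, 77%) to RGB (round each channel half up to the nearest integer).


H=115°, S=0.92, L=0.77
C = (1-|2L-1|)×S = (1-|0.54|)×0.92 = 0.4232
H' = H/60 = 115/60 ≈ 1.9167; X = C×(1-|H' mod 2 - 1|) ≈ 0.0353
m = L - C/2 = 0.77 - 0.2116 = 0.5584
Sector ⌊H'⌋ = 1 → (R',G',B') = (≈0.0353, 0.4232, 0.0)
RGB = ((R'+m)×255, (G'+m)×255, (B'+m)×255) = (151.385, 250.308, 142.392)
Round half up → RGB(151, 250, 142)


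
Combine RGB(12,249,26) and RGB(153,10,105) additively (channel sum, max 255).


Additive: each channel = min(255, C₁+C₂)
R: 12+153 = 165 → 165
G: 249+10 = 259 → 255
B: 26+105 = 131 → 131
= RGB(165, 255, 131)


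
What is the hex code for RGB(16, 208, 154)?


R = 16 → 10 (hex)
G = 208 → D0 (hex)
B = 154 → 9A (hex)
Hex = #10D09A


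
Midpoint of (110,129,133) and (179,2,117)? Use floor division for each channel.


Midpoint: each channel = ⌊(C₁+C₂)/2⌋
R: ⌊(110+179)/2⌋ = 144
G: ⌊(129+2)/2⌋ = 65
B: ⌊(133+117)/2⌋ = 125
= RGB(144, 65, 125)


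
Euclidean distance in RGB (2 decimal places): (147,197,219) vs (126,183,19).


d = √[(R₁-R₂)² + (G₁-G₂)² + (B₁-B₂)²]
d = √[(147-126)² + (197-183)² + (219-19)²]
d = √[441 + 196 + 40000]
d = √40637
d ≈ 201.59


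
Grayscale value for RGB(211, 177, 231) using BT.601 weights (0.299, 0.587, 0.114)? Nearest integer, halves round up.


Gray = 0.299×R + 0.587×G + 0.114×B
Gray = 0.299×211 + 0.587×177 + 0.114×231
Gray = 63.089 + 103.899 + 26.334
Gray = 193.322 → round half up → 193
Gray = 193


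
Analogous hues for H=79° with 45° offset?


Base hue: 79°
Left analog: (79 - 45) mod 360 = 34°
Right analog: (79 + 45) mod 360 = 124°
Analogous hues = 34° and 124°


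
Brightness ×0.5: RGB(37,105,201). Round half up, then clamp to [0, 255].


Multiply each channel by 0.5, round half up, clamp to [0, 255]
R: 37×0.5 = 18.5 → round → 19
G: 105×0.5 = 52.5 → round → 53
B: 201×0.5 = 100.5 → round → 101
= RGB(19, 53, 101)


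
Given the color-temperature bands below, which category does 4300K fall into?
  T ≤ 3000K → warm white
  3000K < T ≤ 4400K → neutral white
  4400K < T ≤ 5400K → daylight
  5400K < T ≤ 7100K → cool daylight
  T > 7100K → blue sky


Temperature: 4300K
3000K < 4300K ≤ 4400K → neutral white
Classification: neutral white


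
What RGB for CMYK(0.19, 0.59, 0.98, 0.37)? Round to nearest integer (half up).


R = 255 × (1-C) × (1-K) = 255 × 0.81 × 0.63 = 130.1265 → 130
G = 255 × (1-M) × (1-K) = 255 × 0.41 × 0.63 = 65.8665 → 66
B = 255 × (1-Y) × (1-K) = 255 × 0.02 × 0.63 = 3.213 → 3
= RGB(130, 66, 3)


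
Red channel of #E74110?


Color: #E74110
R = E7 = 231
G = 41 = 65
B = 10 = 16
Red = 231


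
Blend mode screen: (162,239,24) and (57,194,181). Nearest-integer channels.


Screen: C = 255 - (255-A)×(255-B)/255, rounded to nearest integer
R: 255 - (255-162)×(255-57)/255 = 255 - 18414/255 ≈ 255 - 72.212 = 182.788 → 183
G: 255 - (255-239)×(255-194)/255 = 255 - 976/255 ≈ 255 - 3.827 = 251.173 → 251
B: 255 - (255-24)×(255-181)/255 = 255 - 17094/255 ≈ 255 - 67.035 = 187.965 → 188
= RGB(183, 251, 188)


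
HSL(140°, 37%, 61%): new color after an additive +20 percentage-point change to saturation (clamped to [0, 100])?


Original S = 37%
Adjustment = +20 percentage points
New S = 37 + (20) = 57
Clamp to [0, 100] → 57
= HSL(140°, 57%, 61%)


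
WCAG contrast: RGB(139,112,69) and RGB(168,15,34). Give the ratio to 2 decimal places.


Linearize each sRGB channel c=v/255: c/12.92 if c ≤ 0.04045 else ((c+0.055)/1.055)^2.4
L = 0.2126×R_lin + 0.7152×G_lin + 0.0722×B_lin
Color 1 (139,112,69):
  R=139: 139/255≈0.5451 > 0.04045 → ((0.5451+0.055)/1.055)^2.4 ≈ 0.25818
  G=112: 112/255≈0.4392 > 0.04045 → ((0.4392+0.055)/1.055)^2.4 ≈ 0.16203
  B=69: 69/255≈0.2706 > 0.04045 → ((0.2706+0.055)/1.055)^2.4 ≈ 0.05951
  L1 = 0.2126×0.25818 + 0.7152×0.16203 + 0.0722×0.05951 ≈ 0.17507
Color 2 (168,15,34):
  R=168: 168/255≈0.6588 > 0.04045 → ((0.6588+0.055)/1.055)^2.4 ≈ 0.39157
  G=15: 15/255≈0.0588 > 0.04045 → ((0.0588+0.055)/1.055)^2.4 ≈ 0.00478
  B=34: 34/255≈0.1333 > 0.04045 → ((0.1333+0.055)/1.055)^2.4 ≈ 0.01600
  L2 = 0.2126×0.39157 + 0.7152×0.00478 + 0.0722×0.01600 ≈ 0.08782
Lighter = 0.17507, Darker = 0.08782
Ratio = (L_lighter + 0.05) / (L_darker + 0.05)
Ratio = (0.17507 + 0.05) / (0.08782 + 0.05) = 0.22507 / 0.13782 ≈ 1.6331
Ratio ≈ 1.63:1


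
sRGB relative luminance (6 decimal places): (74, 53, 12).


Linearize each channel (sRGB transfer function): c = v/255; c_lin = c/12.92 if c ≤ 0.04045, else ((c+0.055)/1.055)^2.4
  R: 74/255 ≈ 0.290196 > 0.04045 → ((0.290196+0.055)/1.055)^2.4 ≈ 0.068478
  G: 53/255 ≈ 0.207843 > 0.04045 → ((0.207843+0.055)/1.055)^2.4 ≈ 0.035601
  B: 12/255 ≈ 0.047059 > 0.04045 → ((0.047059+0.055)/1.055)^2.4 ≈ 0.003677
R_lin = 0.068478, G_lin = 0.035601, B_lin = 0.003677
L = 0.2126×R + 0.7152×G + 0.0722×B
L = 0.2126×0.068478 + 0.7152×0.035601 + 0.0722×0.003677
L ≈ 0.040286


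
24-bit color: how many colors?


Colors = 2^bits = 2^24
= 16,777,216 colors


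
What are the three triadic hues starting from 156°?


Triadic: equally spaced at 120° intervals
H1 = 156°
H2 = (156 + 120) mod 360 = 276°
H3 = (156 + 240) mod 360 = 36°
Triadic = 156°, 276°, 36°


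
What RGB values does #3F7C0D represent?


3F → 63 (R)
7C → 124 (G)
0D → 13 (B)
= RGB(63, 124, 13)


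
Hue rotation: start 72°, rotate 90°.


New hue = (H + rotation) mod 360
New hue = (72 + 90) mod 360
= 162 mod 360
= 162°


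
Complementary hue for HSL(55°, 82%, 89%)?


Complement = opposite side of color wheel = hue + 180°
H' = (55 + 180) mod 360 = 235°
S and L unchanged.
= HSL(235°, 82%, 89%)


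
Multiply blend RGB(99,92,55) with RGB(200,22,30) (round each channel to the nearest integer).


Multiply: C = A×B/255, rounded to nearest integer
R: 99×200/255 = 19800/255 ≈ 77.647 → 78
G: 92×22/255 = 2024/255 ≈ 7.937 → 8
B: 55×30/255 = 1650/255 ≈ 6.471 → 6
= RGB(78, 8, 6)


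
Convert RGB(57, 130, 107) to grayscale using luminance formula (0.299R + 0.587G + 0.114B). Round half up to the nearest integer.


Gray = 0.299×R + 0.587×G + 0.114×B
Gray = 0.299×57 + 0.587×130 + 0.114×107
Gray = 17.043 + 76.310 + 12.198
Gray = 105.551 → round half up → 106
Gray = 106


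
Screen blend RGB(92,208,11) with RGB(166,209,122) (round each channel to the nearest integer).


Screen: C = 255 - (255-A)×(255-B)/255, rounded to nearest integer
R: 255 - (255-92)×(255-166)/255 = 255 - 14507/255 ≈ 255 - 56.890 = 198.110 → 198
G: 255 - (255-208)×(255-209)/255 = 255 - 2162/255 ≈ 255 - 8.478 = 246.522 → 247
B: 255 - (255-11)×(255-122)/255 = 255 - 32452/255 ≈ 255 - 127.263 = 127.737 → 128
= RGB(198, 247, 128)


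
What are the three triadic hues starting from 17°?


Triadic: equally spaced at 120° intervals
H1 = 17°
H2 = (17 + 120) mod 360 = 137°
H3 = (17 + 240) mod 360 = 257°
Triadic = 17°, 137°, 257°


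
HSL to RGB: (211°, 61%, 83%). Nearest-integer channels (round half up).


H=211°, S=0.61, L=0.83
C = (1-|2L-1|)×S = (1-|0.66|)×0.61 = 0.2074
H' = H/60 = 211/60 ≈ 3.5167; X = C×(1-|H' mod 2 - 1|) ≈ 0.1002
m = L - C/2 = 0.83 - 0.1037 = 0.7263
Sector ⌊H'⌋ = 3 → (R',G',B') = (0.0, ≈0.1002, 0.2074)
RGB = ((R'+m)×255, (G'+m)×255, (B'+m)×255) = (185.2065, 210.76855, 238.0935)
Round half up → RGB(185, 211, 238)


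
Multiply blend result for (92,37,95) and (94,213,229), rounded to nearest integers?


Multiply: C = A×B/255, rounded to nearest integer
R: 92×94/255 = 8648/255 ≈ 33.914 → 34
G: 37×213/255 = 7881/255 ≈ 30.906 → 31
B: 95×229/255 = 21755/255 ≈ 85.314 → 85
= RGB(34, 31, 85)


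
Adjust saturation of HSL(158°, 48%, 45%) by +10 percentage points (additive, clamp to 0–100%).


Original S = 48%
Adjustment = +10 percentage points
New S = 48 + (10) = 58
Clamp to [0, 100] → 58
= HSL(158°, 58%, 45%)


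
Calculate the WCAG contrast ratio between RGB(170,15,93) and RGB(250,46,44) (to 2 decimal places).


Linearize each sRGB channel c=v/255: c/12.92 if c ≤ 0.04045 else ((c+0.055)/1.055)^2.4
L = 0.2126×R_lin + 0.7152×G_lin + 0.0722×B_lin
Color 1 (170,15,93):
  R=170: 170/255≈0.6667 > 0.04045 → ((0.6667+0.055)/1.055)^2.4 ≈ 0.40198
  G=15: 15/255≈0.0588 > 0.04045 → ((0.0588+0.055)/1.055)^2.4 ≈ 0.00478
  B=93: 93/255≈0.3647 > 0.04045 → ((0.3647+0.055)/1.055)^2.4 ≈ 0.10946
  L1 = 0.2126×0.40198 + 0.7152×0.00478 + 0.0722×0.10946 ≈ 0.09678
Color 2 (250,46,44):
  R=250: 250/255≈0.9804 > 0.04045 → ((0.9804+0.055)/1.055)^2.4 ≈ 0.95597
  G=46: 46/255≈0.1804 > 0.04045 → ((0.1804+0.055)/1.055)^2.4 ≈ 0.02732
  B=44: 44/255≈0.1725 > 0.04045 → ((0.1725+0.055)/1.055)^2.4 ≈ 0.02519
  L2 = 0.2126×0.95597 + 0.7152×0.02732 + 0.0722×0.02519 ≈ 0.22460
Lighter = 0.22460, Darker = 0.09678
Ratio = (L_lighter + 0.05) / (L_darker + 0.05)
Ratio = (0.22460 + 0.05) / (0.09678 + 0.05) = 0.27460 / 0.14678 ≈ 1.8708
Ratio ≈ 1.87:1


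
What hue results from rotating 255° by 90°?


New hue = (H + rotation) mod 360
New hue = (255 + 90) mod 360
= 345 mod 360
= 345°


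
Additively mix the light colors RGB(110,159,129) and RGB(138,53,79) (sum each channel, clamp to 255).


Additive: each channel = min(255, C₁+C₂)
R: 110+138 = 248 → 248
G: 159+53 = 212 → 212
B: 129+79 = 208 → 208
= RGB(248, 212, 208)


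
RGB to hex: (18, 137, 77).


R = 18 → 12 (hex)
G = 137 → 89 (hex)
B = 77 → 4D (hex)
Hex = #12894D


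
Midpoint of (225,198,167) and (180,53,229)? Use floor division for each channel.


Midpoint: each channel = ⌊(C₁+C₂)/2⌋
R: ⌊(225+180)/2⌋ = 202
G: ⌊(198+53)/2⌋ = 125
B: ⌊(167+229)/2⌋ = 198
= RGB(202, 125, 198)


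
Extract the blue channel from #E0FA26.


Color: #E0FA26
R = E0 = 224
G = FA = 250
B = 26 = 38
Blue = 38


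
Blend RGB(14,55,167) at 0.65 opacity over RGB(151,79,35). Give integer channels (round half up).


C = α×F + (1-α)×B, with 1-α = 0.35
R: 0.65×14 + 0.35×151 = 9.10 + 52.85 = 61.95 → 62
G: 0.65×55 + 0.35×79 = 35.75 + 27.65 = 63.40 → 63
B: 0.65×167 + 0.35×35 = 108.55 + 12.25 = 120.80 → 121
= RGB(62, 63, 121)


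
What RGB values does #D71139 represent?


D7 → 215 (R)
11 → 17 (G)
39 → 57 (B)
= RGB(215, 17, 57)


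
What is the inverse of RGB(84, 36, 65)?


Invert: (255-R, 255-G, 255-B)
R: 255-84 = 171
G: 255-36 = 219
B: 255-65 = 190
= RGB(171, 219, 190)


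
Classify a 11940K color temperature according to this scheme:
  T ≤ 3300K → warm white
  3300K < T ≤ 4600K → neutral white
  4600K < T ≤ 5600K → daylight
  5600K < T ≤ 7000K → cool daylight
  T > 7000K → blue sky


Temperature: 11940K
11940K > 7000K → blue sky
Classification: blue sky


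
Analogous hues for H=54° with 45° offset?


Base hue: 54°
Left analog: (54 - 45) mod 360 = 9°
Right analog: (54 + 45) mod 360 = 99°
Analogous hues = 9° and 99°


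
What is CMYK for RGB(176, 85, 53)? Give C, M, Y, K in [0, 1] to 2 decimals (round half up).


R'=176/255≈0.6902, G'=85/255≈0.3333, B'=53/255≈0.2078
K = 1 - max(R',G',B') = 1 - 176/255 = 79/255 = 0.30980… → 0.31
(1-R'-K)/(1-K) simplifies to (max-R)/max with max = 176:
C = (176-176)/176 = 0/176 = 0 → 0.00
M = (176-85)/176 = 91/176 = 0.51704… → 0.52
Y = (176-53)/176 = 123/176 = 0.69886… → 0.70
= CMYK(0.00, 0.52, 0.70, 0.31)


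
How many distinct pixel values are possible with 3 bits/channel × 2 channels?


Total bits = 3 bits/channel × 2 channels = 6 bits
Distinct pixel values = 2^6
= 64 pixel values


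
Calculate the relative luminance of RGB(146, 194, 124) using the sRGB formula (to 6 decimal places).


Linearize each channel (sRGB transfer function): c = v/255; c_lin = c/12.92 if c ≤ 0.04045, else ((c+0.055)/1.055)^2.4
  R: 146/255 ≈ 0.572549 > 0.04045 → ((0.572549+0.055)/1.055)^2.4 ≈ 0.287441
  G: 194/255 ≈ 0.760784 > 0.04045 → ((0.760784+0.055)/1.055)^2.4 ≈ 0.539479
  B: 124/255 ≈ 0.486275 > 0.04045 → ((0.486275+0.055)/1.055)^2.4 ≈ 0.201556
R_lin = 0.287441, G_lin = 0.539479, B_lin = 0.201556
L = 0.2126×R + 0.7152×G + 0.0722×B
L = 0.2126×0.287441 + 0.7152×0.539479 + 0.0722×0.201556
L ≈ 0.461498


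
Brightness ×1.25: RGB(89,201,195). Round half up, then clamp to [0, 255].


Multiply each channel by 1.25, round half up, clamp to [0, 255]
R: 89×1.25 = 111.25 → round → 111
G: 201×1.25 = 251.25 → round → 251
B: 195×1.25 = 243.75 → round → 244
= RGB(111, 251, 244)


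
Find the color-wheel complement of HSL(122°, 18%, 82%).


Complement = opposite side of color wheel = hue + 180°
H' = (122 + 180) mod 360 = 302°
S and L unchanged.
= HSL(302°, 18%, 82%)


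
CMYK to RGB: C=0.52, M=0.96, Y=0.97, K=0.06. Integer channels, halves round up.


R = 255 × (1-C) × (1-K) = 255 × 0.48 × 0.94 = 115.056 → 115
G = 255 × (1-M) × (1-K) = 255 × 0.04 × 0.94 = 9.588 → 10
B = 255 × (1-Y) × (1-K) = 255 × 0.03 × 0.94 = 7.191 → 7
= RGB(115, 10, 7)


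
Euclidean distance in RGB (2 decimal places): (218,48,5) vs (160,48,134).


d = √[(R₁-R₂)² + (G₁-G₂)² + (B₁-B₂)²]
d = √[(218-160)² + (48-48)² + (5-134)²]
d = √[3364 + 0 + 16641]
d = √20005
d ≈ 141.44


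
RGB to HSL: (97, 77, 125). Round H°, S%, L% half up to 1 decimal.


Normalize: R'=97/255≈0.3804, G'=77/255≈0.3020, B'=125/255≈0.4902
Max=125/255, Min=77/255, Δ=Max-Min=48/255
L = (Max+Min)/2 = (125+77)/510 = 202/510 = 0.39607… → L = 39.6%
L ≤ 0.5 → S = Δ/(Max+Min) = 48/(125+77) = 48/202 = 0.23762… → S = 23.8%
(the 1/255 factors cancel in S and H, so raw channel differences can be used)
Max is B' → H = 60 × ((R-G)/Δ + 4) = 60 × ((97-77)/48 + 4)
  20/48 + 4 = 0.4166… + 4 = 4.4166…
  H = 60 × 4.4166… = 265° → H = 265.0°
= HSL(265.0°, 23.8%, 39.6%)


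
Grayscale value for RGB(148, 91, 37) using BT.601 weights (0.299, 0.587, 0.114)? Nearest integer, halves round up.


Gray = 0.299×R + 0.587×G + 0.114×B
Gray = 0.299×148 + 0.587×91 + 0.114×37
Gray = 44.252 + 53.417 + 4.218
Gray = 101.887 → round half up → 102
Gray = 102


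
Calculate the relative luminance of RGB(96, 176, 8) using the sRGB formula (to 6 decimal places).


Linearize each channel (sRGB transfer function): c = v/255; c_lin = c/12.92 if c ≤ 0.04045, else ((c+0.055)/1.055)^2.4
  R: 96/255 ≈ 0.376471 > 0.04045 → ((0.376471+0.055)/1.055)^2.4 ≈ 0.116971
  G: 176/255 ≈ 0.690196 > 0.04045 → ((0.690196+0.055)/1.055)^2.4 ≈ 0.434154
  B: 8/255 ≈ 0.031373 ≤ 0.04045 → 0.031373/12.92 ≈ 0.002428
R_lin = 0.116971, G_lin = 0.434154, B_lin = 0.002428
L = 0.2126×R + 0.7152×G + 0.0722×B
L = 0.2126×0.116971 + 0.7152×0.434154 + 0.0722×0.002428
L ≈ 0.335550


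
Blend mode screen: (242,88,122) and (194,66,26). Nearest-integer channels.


Screen: C = 255 - (255-A)×(255-B)/255, rounded to nearest integer
R: 255 - (255-242)×(255-194)/255 = 255 - 793/255 ≈ 255 - 3.110 = 251.890 → 252
G: 255 - (255-88)×(255-66)/255 = 255 - 31563/255 ≈ 255 - 123.776 = 131.224 → 131
B: 255 - (255-122)×(255-26)/255 = 255 - 30457/255 ≈ 255 - 119.439 = 135.561 → 136
= RGB(252, 131, 136)


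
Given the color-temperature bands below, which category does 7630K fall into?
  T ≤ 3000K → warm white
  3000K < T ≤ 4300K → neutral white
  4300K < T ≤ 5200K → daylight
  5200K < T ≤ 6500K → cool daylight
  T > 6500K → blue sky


Temperature: 7630K
7630K > 6500K → blue sky
Classification: blue sky


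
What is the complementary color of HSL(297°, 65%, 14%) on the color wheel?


Complement = opposite side of color wheel = hue + 180°
H' = (297 + 180) mod 360 = 117°
S and L unchanged.
= HSL(117°, 65%, 14%)


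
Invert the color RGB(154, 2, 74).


Invert: (255-R, 255-G, 255-B)
R: 255-154 = 101
G: 255-2 = 253
B: 255-74 = 181
= RGB(101, 253, 181)


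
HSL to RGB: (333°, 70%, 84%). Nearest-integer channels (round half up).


H=333°, S=0.70, L=0.84
C = (1-|2L-1|)×S = (1-|0.68|)×0.70 = 0.224
H' = H/60 = 333/60 ≈ 5.5500; X = C×(1-|H' mod 2 - 1|) = 0.1008
m = L - C/2 = 0.84 - 0.112 = 0.728
Sector ⌊H'⌋ = 5 → (R',G',B') = (0.224, 0.0, 0.1008)
RGB = ((R'+m)×255, (G'+m)×255, (B'+m)×255) = (242.76, 185.64, 211.344)
Round half up → RGB(243, 186, 211)


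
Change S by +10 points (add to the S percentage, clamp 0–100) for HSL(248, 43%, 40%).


Original S = 43%
Adjustment = +10 percentage points
New S = 43 + (10) = 53
Clamp to [0, 100] → 53
= HSL(248°, 53%, 40%)


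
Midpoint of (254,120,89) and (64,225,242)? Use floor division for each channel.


Midpoint: each channel = ⌊(C₁+C₂)/2⌋
R: ⌊(254+64)/2⌋ = 159
G: ⌊(120+225)/2⌋ = 172
B: ⌊(89+242)/2⌋ = 165
= RGB(159, 172, 165)


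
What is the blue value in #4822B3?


Color: #4822B3
R = 48 = 72
G = 22 = 34
B = B3 = 179
Blue = 179


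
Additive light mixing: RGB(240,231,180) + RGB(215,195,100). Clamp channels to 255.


Additive: each channel = min(255, C₁+C₂)
R: 240+215 = 455 → 255
G: 231+195 = 426 → 255
B: 180+100 = 280 → 255
= RGB(255, 255, 255)


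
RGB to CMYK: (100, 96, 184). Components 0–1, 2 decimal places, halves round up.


R'=100/255≈0.3922, G'=96/255≈0.3765, B'=184/255≈0.7216
K = 1 - max(R',G',B') = 1 - 184/255 = 71/255 = 0.27843… → 0.28
(1-R'-K)/(1-K) simplifies to (max-R)/max with max = 184:
C = (184-100)/184 = 84/184 = 0.45652… → 0.46
M = (184-96)/184 = 88/184 = 0.47826… → 0.48
Y = (184-184)/184 = 0/184 = 0 → 0.00
= CMYK(0.46, 0.48, 0.00, 0.28)


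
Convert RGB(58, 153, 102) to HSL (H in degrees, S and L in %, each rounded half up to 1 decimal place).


Normalize: R'=58/255≈0.2275, G'=153/255≈0.6000, B'=102/255≈0.4000
Max=153/255, Min=58/255, Δ=Max-Min=95/255
L = (Max+Min)/2 = (153+58)/510 = 211/510 = 0.41372… → L = 41.4%
L ≤ 0.5 → S = Δ/(Max+Min) = 95/(153+58) = 95/211 = 0.45023… → S = 45.0%
(the 1/255 factors cancel in S and H, so raw channel differences can be used)
Max is G' → H = 60 × ((B-R)/Δ + 2) = 60 × ((102-58)/95 + 2)
  44/95 + 2 = 0.4631… + 2 = 2.4631…
  H = 60 × 2.4631… = 147.789…° → H = 147.8°
= HSL(147.8°, 45.0%, 41.4%)


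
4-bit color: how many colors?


Colors = 2^bits = 2^4
= 16 colors


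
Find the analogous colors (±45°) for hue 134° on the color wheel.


Base hue: 134°
Left analog: (134 - 45) mod 360 = 89°
Right analog: (134 + 45) mod 360 = 179°
Analogous hues = 89° and 179°


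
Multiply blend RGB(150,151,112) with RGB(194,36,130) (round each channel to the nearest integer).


Multiply: C = A×B/255, rounded to nearest integer
R: 150×194/255 = 29100/255 ≈ 114.118 → 114
G: 151×36/255 = 5436/255 ≈ 21.318 → 21
B: 112×130/255 = 14560/255 ≈ 57.098 → 57
= RGB(114, 21, 57)


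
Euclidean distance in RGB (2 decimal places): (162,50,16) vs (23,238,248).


d = √[(R₁-R₂)² + (G₁-G₂)² + (B₁-B₂)²]
d = √[(162-23)² + (50-238)² + (16-248)²]
d = √[19321 + 35344 + 53824]
d = √108489
d ≈ 329.38


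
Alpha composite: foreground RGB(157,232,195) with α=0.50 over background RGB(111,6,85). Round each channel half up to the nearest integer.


C = α×F + (1-α)×B, with 1-α = 0.50
R: 0.50×157 + 0.50×111 = 78.50 + 55.50 = 134.00 → 134
G: 0.50×232 + 0.50×6 = 116.00 + 3.00 = 119.00 → 119
B: 0.50×195 + 0.50×85 = 97.50 + 42.50 = 140.00 → 140
= RGB(134, 119, 140)


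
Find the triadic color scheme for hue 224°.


Triadic: equally spaced at 120° intervals
H1 = 224°
H2 = (224 + 120) mod 360 = 344°
H3 = (224 + 240) mod 360 = 104°
Triadic = 224°, 344°, 104°


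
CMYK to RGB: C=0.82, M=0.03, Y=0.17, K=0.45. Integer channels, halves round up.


R = 255 × (1-C) × (1-K) = 255 × 0.18 × 0.55 = 25.245 → 25
G = 255 × (1-M) × (1-K) = 255 × 0.97 × 0.55 = 136.0425 → 136
B = 255 × (1-Y) × (1-K) = 255 × 0.83 × 0.55 = 116.4075 → 116
= RGB(25, 136, 116)


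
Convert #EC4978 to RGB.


EC → 236 (R)
49 → 73 (G)
78 → 120 (B)
= RGB(236, 73, 120)


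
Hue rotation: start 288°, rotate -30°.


New hue = (H + rotation) mod 360
New hue = (288 -30) mod 360
= 258 mod 360
= 258°


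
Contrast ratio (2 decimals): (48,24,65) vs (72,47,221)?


Linearize each sRGB channel c=v/255: c/12.92 if c ≤ 0.04045 else ((c+0.055)/1.055)^2.4
L = 0.2126×R_lin + 0.7152×G_lin + 0.0722×B_lin
Color 1 (48,24,65):
  R=48: 48/255≈0.1882 > 0.04045 → ((0.1882+0.055)/1.055)^2.4 ≈ 0.02956
  G=24: 24/255≈0.0941 > 0.04045 → ((0.0941+0.055)/1.055)^2.4 ≈ 0.00913
  B=65: 65/255≈0.2549 > 0.04045 → ((0.2549+0.055)/1.055)^2.4 ≈ 0.05286
  L1 = 0.2126×0.02956 + 0.7152×0.00913 + 0.0722×0.05286 ≈ 0.01663
Color 2 (72,47,221):
  R=72: 72/255≈0.2824 > 0.04045 → ((0.2824+0.055)/1.055)^2.4 ≈ 0.06480
  G=47: 47/255≈0.1843 > 0.04045 → ((0.1843+0.055)/1.055)^2.4 ≈ 0.02843
  B=221: 221/255≈0.8667 > 0.04045 → ((0.8667+0.055)/1.055)^2.4 ≈ 0.72306
  L2 = 0.2126×0.06480 + 0.7152×0.02843 + 0.0722×0.72306 ≈ 0.08631
Lighter = 0.08631, Darker = 0.01663
Ratio = (L_lighter + 0.05) / (L_darker + 0.05)
Ratio = (0.08631 + 0.05) / (0.01663 + 0.05) = 0.13631 / 0.06663 ≈ 2.0457
Ratio ≈ 2.05:1


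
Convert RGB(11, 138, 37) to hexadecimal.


R = 11 → 0B (hex)
G = 138 → 8A (hex)
B = 37 → 25 (hex)
Hex = #0B8A25


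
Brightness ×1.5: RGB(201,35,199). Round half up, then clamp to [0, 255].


Multiply each channel by 1.5, round half up, clamp to [0, 255]
R: 201×1.5 = 301.5 → round → 302 → clamp → 255
G: 35×1.5 = 52.5 → round → 53
B: 199×1.5 = 298.5 → round → 299 → clamp → 255
= RGB(255, 53, 255)


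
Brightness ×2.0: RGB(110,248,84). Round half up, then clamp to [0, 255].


Multiply each channel by 2.0, round half up, clamp to [0, 255]
R: 110×2.0 = 220
G: 248×2.0 = 496 → clamp → 255
B: 84×2.0 = 168
= RGB(220, 255, 168)


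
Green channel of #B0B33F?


Color: #B0B33F
R = B0 = 176
G = B3 = 179
B = 3F = 63
Green = 179


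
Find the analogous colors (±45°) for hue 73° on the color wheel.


Base hue: 73°
Left analog: (73 - 45) mod 360 = 28°
Right analog: (73 + 45) mod 360 = 118°
Analogous hues = 28° and 118°


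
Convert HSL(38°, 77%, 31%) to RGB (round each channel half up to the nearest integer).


H=38°, S=0.77, L=0.31
C = (1-|2L-1|)×S = (1-|-0.38|)×0.77 = 0.4774
H' = H/60 = 38/60 ≈ 0.6333; X = C×(1-|H' mod 2 - 1|) ≈ 0.3024
m = L - C/2 = 0.31 - 0.2387 = 0.0713
Sector ⌊H'⌋ = 0 → (R',G',B') = (0.4774, ≈0.3024, 0.0)
RGB = ((R'+m)×255, (G'+m)×255, (B'+m)×255) = (139.9185, 95.2816, 18.1815)
Round half up → RGB(140, 95, 18)


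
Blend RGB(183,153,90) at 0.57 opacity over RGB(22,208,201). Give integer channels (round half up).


C = α×F + (1-α)×B, with 1-α = 0.43
R: 0.57×183 + 0.43×22 = 104.31 + 9.46 = 113.77 → 114
G: 0.57×153 + 0.43×208 = 87.21 + 89.44 = 176.65 → 177
B: 0.57×90 + 0.43×201 = 51.30 + 86.43 = 137.73 → 138
= RGB(114, 177, 138)


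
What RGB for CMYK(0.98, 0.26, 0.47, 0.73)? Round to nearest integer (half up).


R = 255 × (1-C) × (1-K) = 255 × 0.02 × 0.27 = 1.377 → 1
G = 255 × (1-M) × (1-K) = 255 × 0.74 × 0.27 = 50.949 → 51
B = 255 × (1-Y) × (1-K) = 255 × 0.53 × 0.27 = 36.4905 → 36
= RGB(1, 51, 36)


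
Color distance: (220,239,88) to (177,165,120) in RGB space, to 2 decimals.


d = √[(R₁-R₂)² + (G₁-G₂)² + (B₁-B₂)²]
d = √[(220-177)² + (239-165)² + (88-120)²]
d = √[1849 + 5476 + 1024]
d = √8349
d ≈ 91.37


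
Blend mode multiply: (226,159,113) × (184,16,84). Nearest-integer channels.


Multiply: C = A×B/255, rounded to nearest integer
R: 226×184/255 = 41584/255 ≈ 163.075 → 163
G: 159×16/255 = 2544/255 ≈ 9.976 → 10
B: 113×84/255 = 9492/255 ≈ 37.224 → 37
= RGB(163, 10, 37)


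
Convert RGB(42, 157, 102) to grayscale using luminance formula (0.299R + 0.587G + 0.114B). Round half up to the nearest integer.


Gray = 0.299×R + 0.587×G + 0.114×B
Gray = 0.299×42 + 0.587×157 + 0.114×102
Gray = 12.558 + 92.159 + 11.628
Gray = 116.345 → round half up → 116
Gray = 116


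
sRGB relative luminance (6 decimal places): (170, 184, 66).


Linearize each channel (sRGB transfer function): c = v/255; c_lin = c/12.92 if c ≤ 0.04045, else ((c+0.055)/1.055)^2.4
  R: 170/255 ≈ 0.666667 > 0.04045 → ((0.666667+0.055)/1.055)^2.4 ≈ 0.401978
  G: 184/255 ≈ 0.721569 > 0.04045 → ((0.721569+0.055)/1.055)^2.4 ≈ 0.479320
  B: 66/255 ≈ 0.258824 > 0.04045 → ((0.258824+0.055)/1.055)^2.4 ≈ 0.054480
R_lin = 0.401978, G_lin = 0.479320, B_lin = 0.054480
L = 0.2126×R + 0.7152×G + 0.0722×B
L = 0.2126×0.401978 + 0.7152×0.479320 + 0.0722×0.054480
L ≈ 0.432204


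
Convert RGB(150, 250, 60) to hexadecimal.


R = 150 → 96 (hex)
G = 250 → FA (hex)
B = 60 → 3C (hex)
Hex = #96FA3C


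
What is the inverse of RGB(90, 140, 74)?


Invert: (255-R, 255-G, 255-B)
R: 255-90 = 165
G: 255-140 = 115
B: 255-74 = 181
= RGB(165, 115, 181)


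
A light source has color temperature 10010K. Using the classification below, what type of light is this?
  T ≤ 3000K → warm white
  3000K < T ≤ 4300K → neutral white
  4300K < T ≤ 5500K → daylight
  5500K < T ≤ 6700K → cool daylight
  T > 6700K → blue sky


Temperature: 10010K
10010K > 6700K → blue sky
Classification: blue sky
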